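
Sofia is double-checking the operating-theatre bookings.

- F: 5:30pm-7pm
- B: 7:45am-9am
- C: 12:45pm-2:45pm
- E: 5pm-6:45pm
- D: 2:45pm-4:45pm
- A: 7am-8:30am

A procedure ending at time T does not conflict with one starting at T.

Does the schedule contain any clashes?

Yes

Two intervals overlap when each starts before the other ends.
Sorted by start: A, B, C, D, E, F.
B starts before A ends → A and B overlap.
That's a conflict, so the schedule is not conflict-free.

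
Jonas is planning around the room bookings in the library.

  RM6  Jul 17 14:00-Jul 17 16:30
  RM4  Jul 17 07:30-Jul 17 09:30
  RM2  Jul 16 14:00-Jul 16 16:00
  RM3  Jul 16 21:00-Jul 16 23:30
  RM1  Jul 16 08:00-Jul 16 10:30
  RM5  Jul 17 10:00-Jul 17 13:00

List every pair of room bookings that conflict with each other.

Two intervals overlap when each starts before the other ends.
Sorted by start: RM1, RM2, RM3, RM4, RM5, RM6.
RM2 starts after RM1 ends — done with RM1.
RM3 starts after RM2 ends — done with RM2.
RM4 starts after RM3 ends — done with RM3.
RM5 starts after RM4 ends — done with RM4.
RM6 starts after RM5 ends.

no conflicts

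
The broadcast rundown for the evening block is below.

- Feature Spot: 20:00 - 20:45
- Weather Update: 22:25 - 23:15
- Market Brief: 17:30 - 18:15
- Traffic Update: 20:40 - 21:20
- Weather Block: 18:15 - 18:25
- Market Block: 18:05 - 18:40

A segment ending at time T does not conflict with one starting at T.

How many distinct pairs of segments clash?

3

Check each pair: they overlap iff neither finishes before the other starts.
Sorted by start: Market Brief, Market Block, Weather Block, Feature Spot, Traffic Update, Weather Update.
Market Block starts before Market Brief ends → Market Brief and Market Block overlap.
Weather Block starts exactly when Market Brief ends (back-to-back, no overlap); Market Brief is clear from here.
Weather Block starts before Market Block ends → Market Block and Weather Block overlap.
Feature Spot starts after Market Block ends; Market Block is clear from here.
Feature Spot starts after Weather Block ends; Weather Block is clear from here.
Traffic Update starts before Feature Spot ends → Feature Spot and Traffic Update overlap.
Weather Update starts after Feature Spot ends.
Weather Update starts after Traffic Update ends.
Overlapping pairs: Feature Spot & Traffic Update, Market Block & Market Brief, Market Block & Weather Block — 3 in total.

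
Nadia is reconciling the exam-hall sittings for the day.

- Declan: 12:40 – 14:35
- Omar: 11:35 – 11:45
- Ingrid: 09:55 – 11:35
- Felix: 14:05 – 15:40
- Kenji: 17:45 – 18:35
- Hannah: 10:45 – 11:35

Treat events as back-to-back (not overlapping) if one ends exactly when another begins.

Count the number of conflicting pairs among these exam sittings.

2

Check each pair: they overlap iff neither finishes before the other starts.
Sorted by start: Ingrid, Hannah, Omar, Declan, Felix, Kenji.
Hannah starts before Ingrid ends → Ingrid and Hannah overlap.
Omar starts exactly when Ingrid ends (back-to-back, no overlap), so Ingrid has no further overlaps.
Omar starts exactly when Hannah ends (back-to-back, no overlap), so Hannah has no further overlaps.
Declan starts after Omar ends, so Omar has no further overlaps.
Felix starts before Declan ends → Declan and Felix overlap.
Kenji starts after Declan ends.
Kenji starts after Felix ends.
Overlapping pairs: Declan & Felix, Hannah & Ingrid — 2 in total.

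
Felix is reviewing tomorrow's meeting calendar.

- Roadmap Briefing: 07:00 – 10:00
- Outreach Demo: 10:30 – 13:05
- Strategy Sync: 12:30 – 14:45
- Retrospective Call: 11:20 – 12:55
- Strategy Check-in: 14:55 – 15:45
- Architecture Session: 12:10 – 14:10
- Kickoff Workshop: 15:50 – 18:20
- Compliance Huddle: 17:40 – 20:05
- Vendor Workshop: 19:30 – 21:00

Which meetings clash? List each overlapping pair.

Architecture Session & Outreach Demo, Architecture Session & Retrospective Call, Architecture Session & Strategy Sync, Compliance Huddle & Kickoff Workshop, Compliance Huddle & Vendor Workshop, Outreach Demo & Retrospective Call, Outreach Demo & Strategy Sync, Retrospective Call & Strategy Sync

Sorted by start: Roadmap Briefing, Outreach Demo, Retrospective Call, Architecture Session, Strategy Sync, Strategy Check-in, Kickoff Workshop, Compliance Huddle, Vendor Workshop.
Outreach Demo starts after Roadmap Briefing ends, so nothing later overlaps Roadmap Briefing either.
Retrospective Call starts before Outreach Demo ends → Outreach Demo and Retrospective Call overlap.
Architecture Session starts before Outreach Demo ends → Outreach Demo and Architecture Session overlap.
Strategy Sync starts before Outreach Demo ends → Outreach Demo and Strategy Sync overlap.
Strategy Check-in starts after Outreach Demo ends, so nothing later overlaps Outreach Demo either.
Architecture Session starts before Retrospective Call ends → Retrospective Call and Architecture Session overlap.
Strategy Sync starts before Retrospective Call ends → Retrospective Call and Strategy Sync overlap.
Strategy Check-in starts after Retrospective Call ends, so nothing later overlaps Retrospective Call either.
Strategy Sync starts before Architecture Session ends → Architecture Session and Strategy Sync overlap.
Strategy Check-in starts after Architecture Session ends, so nothing later overlaps Architecture Session either.
Strategy Check-in starts after Strategy Sync ends, so nothing later overlaps Strategy Sync either.
Kickoff Workshop starts after Strategy Check-in ends, so nothing later overlaps Strategy Check-in either.
Compliance Huddle starts before Kickoff Workshop ends → Kickoff Workshop and Compliance Huddle overlap.
Vendor Workshop starts after Kickoff Workshop ends.
Vendor Workshop starts before Compliance Huddle ends → Compliance Huddle and Vendor Workshop overlap.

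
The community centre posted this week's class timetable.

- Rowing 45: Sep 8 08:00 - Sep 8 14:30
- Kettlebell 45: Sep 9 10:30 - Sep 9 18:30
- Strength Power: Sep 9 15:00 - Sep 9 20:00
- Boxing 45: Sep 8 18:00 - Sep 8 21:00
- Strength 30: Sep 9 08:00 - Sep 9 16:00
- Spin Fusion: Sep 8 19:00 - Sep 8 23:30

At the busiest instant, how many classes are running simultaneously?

Sort all start/end points and keep a running count:
Sep 8 08:00 start Rowing 45 → 1
Sep 8 14:30 end Rowing 45 → 0
Sep 8 18:00 start Boxing 45 → 1
Sep 8 19:00 start Spin Fusion → 2
Sep 8 21:00 end Boxing 45 → 1
Sep 8 23:30 end Spin Fusion → 0
Sep 9 08:00 start Strength 30 → 1
Sep 9 10:30 start Kettlebell 45 → 2
Sep 9 15:00 start Strength Power → 3
Sep 9 16:00 end Strength 30 → 2
Sep 9 18:30 end Kettlebell 45 → 1
Sep 9 20:00 end Strength Power → 0
Peak is 3, at Sep 9 15:00 (Kettlebell 45, Strength 30, Strength Power).

3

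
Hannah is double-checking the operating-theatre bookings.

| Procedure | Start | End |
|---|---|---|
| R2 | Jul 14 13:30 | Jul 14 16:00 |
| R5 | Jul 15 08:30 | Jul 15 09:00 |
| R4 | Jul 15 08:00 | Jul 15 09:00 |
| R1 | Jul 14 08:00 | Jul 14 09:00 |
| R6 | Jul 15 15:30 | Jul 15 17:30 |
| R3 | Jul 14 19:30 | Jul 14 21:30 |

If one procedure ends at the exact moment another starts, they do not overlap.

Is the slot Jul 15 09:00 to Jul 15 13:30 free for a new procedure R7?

Yes — the slot is free

R1: ends Jul 14 09:00 at or before R7 starts Jul 15 09:00 → clear.
R2: ends Jul 14 16:00 at or before R7 starts Jul 15 09:00 → clear.
R3: ends Jul 14 21:30 at or before R7 starts Jul 15 09:00 → clear.
R4: ends Jul 15 09:00 at or before R7 starts Jul 15 09:00 → clear.
R5: ends Jul 15 09:00 at or before R7 starts Jul 15 09:00 → clear.
R6: starts Jul 15 15:30 at or after R7 ends Jul 15 13:30 → clear.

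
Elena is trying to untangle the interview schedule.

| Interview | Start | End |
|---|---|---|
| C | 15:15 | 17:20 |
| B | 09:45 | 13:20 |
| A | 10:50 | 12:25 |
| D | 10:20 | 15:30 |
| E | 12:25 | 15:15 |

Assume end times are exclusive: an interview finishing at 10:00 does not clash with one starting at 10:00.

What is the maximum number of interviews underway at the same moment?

3

Sort all start/end points and keep a running count:
09:45 start B → 1
10:20 start D → 2
10:50 start A → 3
12:25 end A → 2
12:25 start E → 3
13:20 end B → 2
15:15 end E → 1
15:15 start C → 2
15:30 end D → 1
17:20 end C → 0
Peak is 3, at 10:50 (A, B, D).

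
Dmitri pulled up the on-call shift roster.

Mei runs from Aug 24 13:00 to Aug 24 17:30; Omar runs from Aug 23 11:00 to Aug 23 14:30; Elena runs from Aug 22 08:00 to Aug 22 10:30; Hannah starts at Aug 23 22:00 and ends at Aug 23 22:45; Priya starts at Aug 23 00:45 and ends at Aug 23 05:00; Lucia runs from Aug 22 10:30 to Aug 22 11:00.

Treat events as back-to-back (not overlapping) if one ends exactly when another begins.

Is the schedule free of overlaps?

Yes

Two intervals overlap when each starts before the other ends.
Sorted by start: Elena, Lucia, Priya, Omar, Hannah, Mei.
Lucia starts exactly when Elena ends (back-to-back, no overlap); Elena is clear from here.
Priya starts after Lucia ends; Lucia is clear from here.
Omar starts after Priya ends; Priya is clear from here.
Hannah starts after Omar ends; Omar is clear from here.
Mei starts after Hannah ends.
Every pair is clear; the schedule has no overlaps.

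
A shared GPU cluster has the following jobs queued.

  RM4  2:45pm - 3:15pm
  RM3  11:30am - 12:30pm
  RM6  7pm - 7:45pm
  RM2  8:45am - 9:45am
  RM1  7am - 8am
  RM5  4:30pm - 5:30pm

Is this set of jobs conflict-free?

Yes

Check each pair: they overlap iff neither finishes before the other starts.
Sorted by start: RM1, RM2, RM3, RM4, RM5, RM6.
RM2 starts after RM1 ends; RM1 is clear from here.
RM3 starts after RM2 ends; RM2 is clear from here.
RM4 starts after RM3 ends; RM3 is clear from here.
RM5 starts after RM4 ends; RM4 is clear from here.
RM6 starts after RM5 ends.
Every pair is clear; the schedule has no overlaps.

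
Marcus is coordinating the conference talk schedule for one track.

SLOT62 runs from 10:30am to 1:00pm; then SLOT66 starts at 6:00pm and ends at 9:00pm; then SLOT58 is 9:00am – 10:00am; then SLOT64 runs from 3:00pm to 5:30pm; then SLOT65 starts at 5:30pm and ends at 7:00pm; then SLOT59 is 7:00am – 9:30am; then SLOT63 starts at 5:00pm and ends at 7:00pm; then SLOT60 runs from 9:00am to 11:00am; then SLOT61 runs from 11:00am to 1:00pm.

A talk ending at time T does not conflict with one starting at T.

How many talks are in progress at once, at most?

3

Sweep the timeline, counting +1 at each start and −1 at each end (ends before starts at a tie):
7:00am start SLOT59 → 1
9:00am start SLOT58 → 2
9:00am start SLOT60 → 3
9:30am end SLOT59 → 2
10:00am end SLOT58 → 1
10:30am start SLOT62 → 2
11:00am end SLOT60 → 1
11:00am start SLOT61 → 2
1:00pm end SLOT61 → 1
1:00pm end SLOT62 → 0
3:00pm start SLOT64 → 1
5:00pm start SLOT63 → 2
5:30pm end SLOT64 → 1
5:30pm start SLOT65 → 2
6:00pm start SLOT66 → 3
7:00pm end SLOT63 → 2
7:00pm end SLOT65 → 1
9:00pm end SLOT66 → 0
Peak is 3, at 9:00am (SLOT58, SLOT59, SLOT60).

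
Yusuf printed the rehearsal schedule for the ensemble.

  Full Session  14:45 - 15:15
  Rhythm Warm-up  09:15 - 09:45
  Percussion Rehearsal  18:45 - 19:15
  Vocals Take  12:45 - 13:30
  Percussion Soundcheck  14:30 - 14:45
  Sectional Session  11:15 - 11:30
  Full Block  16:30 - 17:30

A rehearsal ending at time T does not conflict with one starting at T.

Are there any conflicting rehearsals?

Sorted by start: Rhythm Warm-up, Sectional Session, Vocals Take, Percussion Soundcheck, Full Session, Full Block, Percussion Rehearsal.
Sectional Session starts after Rhythm Warm-up ends, so Rhythm Warm-up has no further overlaps.
Vocals Take starts after Sectional Session ends, so Sectional Session has no further overlaps.
Percussion Soundcheck starts after Vocals Take ends, so Vocals Take has no further overlaps.
Full Session starts exactly when Percussion Soundcheck ends (back-to-back, no overlap), so Percussion Soundcheck has no further overlaps.
Full Block starts after Full Session ends, so Full Session has no further overlaps.
Percussion Rehearsal starts after Full Block ends.
Every pair is clear; the schedule has no overlaps.

No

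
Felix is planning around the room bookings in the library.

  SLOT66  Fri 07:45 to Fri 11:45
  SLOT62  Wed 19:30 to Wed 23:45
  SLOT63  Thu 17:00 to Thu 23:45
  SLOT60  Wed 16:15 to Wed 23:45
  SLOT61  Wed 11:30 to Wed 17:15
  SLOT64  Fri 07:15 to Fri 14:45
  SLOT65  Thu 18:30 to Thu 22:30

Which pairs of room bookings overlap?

SLOT60 & SLOT61, SLOT60 & SLOT62, SLOT63 & SLOT65, SLOT64 & SLOT66

Sorted by start: SLOT61, SLOT60, SLOT62, SLOT63, SLOT65, SLOT64, SLOT66.
SLOT60 starts before SLOT61 ends → SLOT61 and SLOT60 overlap.
SLOT62 starts after SLOT61 ends, so SLOT61 has no further overlaps.
SLOT62 starts before SLOT60 ends → SLOT60 and SLOT62 overlap.
SLOT63 starts after SLOT60 ends, so SLOT60 has no further overlaps.
SLOT63 starts after SLOT62 ends, so SLOT62 has no further overlaps.
SLOT65 starts before SLOT63 ends → SLOT63 and SLOT65 overlap.
SLOT64 starts after SLOT63 ends, so SLOT63 has no further overlaps.
SLOT64 starts after SLOT65 ends, so SLOT65 has no further overlaps.
SLOT66 starts before SLOT64 ends → SLOT64 and SLOT66 overlap.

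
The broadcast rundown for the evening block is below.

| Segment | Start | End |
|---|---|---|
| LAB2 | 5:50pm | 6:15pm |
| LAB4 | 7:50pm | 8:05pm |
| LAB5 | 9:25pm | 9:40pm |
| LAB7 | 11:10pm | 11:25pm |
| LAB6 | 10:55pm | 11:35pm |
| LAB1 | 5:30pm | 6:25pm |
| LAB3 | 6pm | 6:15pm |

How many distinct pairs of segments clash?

4

Sorted by start: LAB1, LAB2, LAB3, LAB4, LAB5, LAB6, LAB7.
LAB2 starts before LAB1 ends → LAB1 and LAB2 overlap.
LAB3 starts before LAB1 ends → LAB1 and LAB3 overlap.
LAB4 starts after LAB1 ends, so nothing later overlaps LAB1 either.
LAB3 starts before LAB2 ends → LAB2 and LAB3 overlap.
LAB4 starts after LAB2 ends, so nothing later overlaps LAB2 either.
LAB4 starts after LAB3 ends, so nothing later overlaps LAB3 either.
LAB5 starts after LAB4 ends, so nothing later overlaps LAB4 either.
LAB6 starts after LAB5 ends, so nothing later overlaps LAB5 either.
LAB7 starts before LAB6 ends → LAB6 and LAB7 overlap.
Overlapping pairs: LAB1 & LAB2, LAB1 & LAB3, LAB2 & LAB3, LAB6 & LAB7 — 4 in total.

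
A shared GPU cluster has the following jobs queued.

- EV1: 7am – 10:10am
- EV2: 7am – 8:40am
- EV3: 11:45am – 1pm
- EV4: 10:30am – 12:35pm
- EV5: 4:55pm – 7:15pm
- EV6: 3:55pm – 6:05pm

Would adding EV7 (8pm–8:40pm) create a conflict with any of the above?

No — it doesn't clash with anything

EV1: ends 10:10am at or before EV7 starts 8pm → clear.
EV2: ends 8:40am at or before EV7 starts 8pm → clear.
EV4: ends 12:35pm at or before EV7 starts 8pm → clear.
EV3: ends 1pm at or before EV7 starts 8pm → clear.
EV6: ends 6:05pm at or before EV7 starts 8pm → clear.
EV5: ends 7:15pm at or before EV7 starts 8pm → clear.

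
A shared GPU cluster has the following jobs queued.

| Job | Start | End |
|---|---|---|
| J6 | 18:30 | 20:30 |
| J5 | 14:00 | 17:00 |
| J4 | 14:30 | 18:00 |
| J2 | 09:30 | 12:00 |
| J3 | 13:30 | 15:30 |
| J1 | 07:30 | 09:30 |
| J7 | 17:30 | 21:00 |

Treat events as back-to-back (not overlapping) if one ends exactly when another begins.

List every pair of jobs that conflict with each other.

J3 & J4, J3 & J5, J4 & J5, J4 & J7, J6 & J7

Sorted by start: J1, J2, J3, J5, J4, J7, J6.
J2 starts exactly when J1 ends (back-to-back, no overlap), so J1 has no further overlaps.
J3 starts after J2 ends, so J2 has no further overlaps.
J5 starts before J3 ends → J3 and J5 overlap.
J4 starts before J3 ends → J3 and J4 overlap.
J7 starts after J3 ends, so J3 has no further overlaps.
J4 starts before J5 ends → J5 and J4 overlap.
J7 starts after J5 ends, so J5 has no further overlaps.
J7 starts before J4 ends → J4 and J7 overlap.
J6 starts after J4 ends.
J6 starts before J7 ends → J7 and J6 overlap.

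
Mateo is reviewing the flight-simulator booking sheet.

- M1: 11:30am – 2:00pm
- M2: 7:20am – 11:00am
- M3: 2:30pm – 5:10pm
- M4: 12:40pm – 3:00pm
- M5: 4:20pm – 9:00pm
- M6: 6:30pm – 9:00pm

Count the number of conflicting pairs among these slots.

Sorted by start: M2, M1, M4, M3, M5, M6.
M1 starts after M2 ends, so M2 has no further overlaps.
M4 starts before M1 ends → M1 and M4 overlap.
M3 starts after M1 ends, so M1 has no further overlaps.
M3 starts before M4 ends → M4 and M3 overlap.
M5 starts after M4 ends, so M4 has no further overlaps.
M5 starts before M3 ends → M3 and M5 overlap.
M6 starts after M3 ends.
M6 starts before M5 ends → M5 and M6 overlap.
Overlapping pairs: M1 & M4, M3 & M4, M3 & M5, M5 & M6 — 4 in total.

4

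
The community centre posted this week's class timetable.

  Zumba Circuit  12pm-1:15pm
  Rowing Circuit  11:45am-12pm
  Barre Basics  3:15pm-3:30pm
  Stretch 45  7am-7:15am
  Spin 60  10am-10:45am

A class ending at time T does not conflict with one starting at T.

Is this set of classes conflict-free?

Yes

Sorted by start: Stretch 45, Spin 60, Rowing Circuit, Zumba Circuit, Barre Basics.
Spin 60 starts after Stretch 45 ends, so nothing later overlaps Stretch 45 either.
Rowing Circuit starts after Spin 60 ends, so nothing later overlaps Spin 60 either.
Zumba Circuit starts exactly when Rowing Circuit ends (back-to-back, no overlap), so nothing later overlaps Rowing Circuit either.
Barre Basics starts after Zumba Circuit ends.
Every pair is clear; the schedule has no overlaps.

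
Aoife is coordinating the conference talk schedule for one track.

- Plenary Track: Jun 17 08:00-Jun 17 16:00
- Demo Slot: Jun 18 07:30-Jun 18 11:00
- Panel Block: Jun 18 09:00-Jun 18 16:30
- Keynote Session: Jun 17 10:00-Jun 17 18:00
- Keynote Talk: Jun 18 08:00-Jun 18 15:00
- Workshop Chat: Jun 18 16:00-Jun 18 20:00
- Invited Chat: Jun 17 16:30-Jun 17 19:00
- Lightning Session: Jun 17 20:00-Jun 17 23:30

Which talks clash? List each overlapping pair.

Demo Slot & Keynote Talk, Demo Slot & Panel Block, Invited Chat & Keynote Session, Keynote Session & Plenary Track, Keynote Talk & Panel Block, Panel Block & Workshop Chat

Sorted by start: Plenary Track, Keynote Session, Invited Chat, Lightning Session, Demo Slot, Keynote Talk, Panel Block, Workshop Chat.
Keynote Session starts before Plenary Track ends → Plenary Track and Keynote Session overlap.
Invited Chat starts after Plenary Track ends, so nothing later overlaps Plenary Track either.
Invited Chat starts before Keynote Session ends → Keynote Session and Invited Chat overlap.
Lightning Session starts after Keynote Session ends, so nothing later overlaps Keynote Session either.
Lightning Session starts after Invited Chat ends, so nothing later overlaps Invited Chat either.
Demo Slot starts after Lightning Session ends, so nothing later overlaps Lightning Session either.
Keynote Talk starts before Demo Slot ends → Demo Slot and Keynote Talk overlap.
Panel Block starts before Demo Slot ends → Demo Slot and Panel Block overlap.
Workshop Chat starts after Demo Slot ends.
Panel Block starts before Keynote Talk ends → Keynote Talk and Panel Block overlap.
Workshop Chat starts after Keynote Talk ends.
Workshop Chat starts before Panel Block ends → Panel Block and Workshop Chat overlap.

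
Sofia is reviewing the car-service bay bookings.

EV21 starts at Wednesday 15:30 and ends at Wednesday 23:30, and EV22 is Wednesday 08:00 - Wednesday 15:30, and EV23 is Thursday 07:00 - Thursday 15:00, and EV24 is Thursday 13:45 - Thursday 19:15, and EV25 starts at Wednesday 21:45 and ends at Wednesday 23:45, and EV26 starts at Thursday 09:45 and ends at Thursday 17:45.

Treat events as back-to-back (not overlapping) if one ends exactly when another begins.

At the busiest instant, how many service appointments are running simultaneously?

Sweep the timeline, counting +1 at each start and −1 at each end (ends before starts at a tie):
Wednesday 08:00 start EV22 → 1
Wednesday 15:30 end EV22 → 0
Wednesday 15:30 start EV21 → 1
Wednesday 21:45 start EV25 → 2
Wednesday 23:30 end EV21 → 1
Wednesday 23:45 end EV25 → 0
Thursday 07:00 start EV23 → 1
Thursday 09:45 start EV26 → 2
Thursday 13:45 start EV24 → 3
Thursday 15:00 end EV23 → 2
Thursday 17:45 end EV26 → 1
Thursday 19:15 end EV24 → 0
Peak is 3, at Thursday 13:45 (EV23, EV24, EV26).

3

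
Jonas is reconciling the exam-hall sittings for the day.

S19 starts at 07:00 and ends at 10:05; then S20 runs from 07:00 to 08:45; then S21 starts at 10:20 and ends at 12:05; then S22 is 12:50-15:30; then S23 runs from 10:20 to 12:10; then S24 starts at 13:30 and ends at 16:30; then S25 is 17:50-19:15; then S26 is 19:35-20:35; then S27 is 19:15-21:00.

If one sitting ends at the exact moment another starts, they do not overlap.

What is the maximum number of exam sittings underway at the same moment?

2

Walk through starts and ends in time order (an end at T is processed before a start at T):
07:00 start S19 → 1
07:00 start S20 → 2
08:45 end S20 → 1
10:05 end S19 → 0
10:20 start S21 → 1
10:20 start S23 → 2
12:05 end S21 → 1
12:10 end S23 → 0
12:50 start S22 → 1
13:30 start S24 → 2
15:30 end S22 → 1
16:30 end S24 → 0
17:50 start S25 → 1
19:15 end S25 → 0
19:15 start S27 → 1
19:35 start S26 → 2
20:35 end S26 → 1
21:00 end S27 → 0
Peak is 2, at 07:00 (S19, S20).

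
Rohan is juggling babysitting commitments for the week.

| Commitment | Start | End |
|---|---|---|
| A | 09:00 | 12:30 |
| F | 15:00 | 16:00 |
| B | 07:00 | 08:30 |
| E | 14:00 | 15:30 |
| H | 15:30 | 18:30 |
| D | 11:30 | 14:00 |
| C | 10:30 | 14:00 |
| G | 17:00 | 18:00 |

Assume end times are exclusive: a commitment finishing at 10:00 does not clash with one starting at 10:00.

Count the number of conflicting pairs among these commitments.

Sorted by start: B, A, C, D, E, F, H, G.
A starts after B ends, so B has no further overlaps.
C starts before A ends → A and C overlap.
D starts before A ends → A and D overlap.
E starts after A ends, so A has no further overlaps.
D starts before C ends → C and D overlap.
E starts exactly when C ends (back-to-back, no overlap), so C has no further overlaps.
E starts exactly when D ends (back-to-back, no overlap), so D has no further overlaps.
F starts before E ends → E and F overlap.
H starts exactly when E ends (back-to-back, no overlap), so E has no further overlaps.
H starts before F ends → F and H overlap.
G starts after F ends.
G starts before H ends → H and G overlap.
Overlapping pairs: A & C, A & D, C & D, E & F, F & H, G & H — 6 in total.

6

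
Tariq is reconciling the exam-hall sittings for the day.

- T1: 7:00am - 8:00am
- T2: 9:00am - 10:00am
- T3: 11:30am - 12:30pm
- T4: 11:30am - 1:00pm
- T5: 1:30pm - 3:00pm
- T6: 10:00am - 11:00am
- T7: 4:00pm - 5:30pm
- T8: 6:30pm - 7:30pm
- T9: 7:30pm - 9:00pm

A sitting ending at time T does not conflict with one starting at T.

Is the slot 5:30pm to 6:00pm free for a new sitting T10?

Yes — the slot is free

T1: ends 8:00am at or before T10 starts 5:30pm → clear.
T2: ends 10:00am at or before T10 starts 5:30pm → clear.
T6: ends 11:00am at or before T10 starts 5:30pm → clear.
T3: ends 12:30pm at or before T10 starts 5:30pm → clear.
T4: ends 1:00pm at or before T10 starts 5:30pm → clear.
T5: ends 3:00pm at or before T10 starts 5:30pm → clear.
T7: ends 5:30pm at or before T10 starts 5:30pm → clear.
T8: starts 6:30pm at or after T10 ends 6:00pm → clear.
T9: starts 7:30pm at or after T10 ends 6:00pm → clear.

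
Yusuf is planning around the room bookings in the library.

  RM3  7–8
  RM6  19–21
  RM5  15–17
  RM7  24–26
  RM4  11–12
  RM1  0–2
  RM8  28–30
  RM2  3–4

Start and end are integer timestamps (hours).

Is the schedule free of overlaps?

Check each pair: they overlap iff neither finishes before the other starts.
Sorted by start: RM1, RM2, RM3, RM4, RM5, RM6, RM7, RM8.
RM2 starts after RM1 ends — done with RM1.
RM3 starts after RM2 ends — done with RM2.
RM4 starts after RM3 ends — done with RM3.
RM5 starts after RM4 ends — done with RM4.
RM6 starts after RM5 ends — done with RM5.
RM7 starts after RM6 ends — done with RM6.
RM8 starts after RM7 ends.
Every pair is clear; the schedule has no overlaps.

Yes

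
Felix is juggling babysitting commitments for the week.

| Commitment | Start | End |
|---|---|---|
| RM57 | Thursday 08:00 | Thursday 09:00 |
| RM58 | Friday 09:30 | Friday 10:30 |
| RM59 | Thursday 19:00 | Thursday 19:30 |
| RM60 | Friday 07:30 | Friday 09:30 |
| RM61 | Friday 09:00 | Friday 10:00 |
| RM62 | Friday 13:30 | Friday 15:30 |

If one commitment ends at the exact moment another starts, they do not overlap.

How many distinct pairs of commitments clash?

Sorted by start: RM57, RM59, RM60, RM61, RM58, RM62.
RM59 starts after RM57 ends, so nothing later overlaps RM57 either.
RM60 starts after RM59 ends, so nothing later overlaps RM59 either.
RM61 starts before RM60 ends → RM60 and RM61 overlap.
RM58 starts exactly when RM60 ends (back-to-back, no overlap), so nothing later overlaps RM60 either.
RM58 starts before RM61 ends → RM61 and RM58 overlap.
RM62 starts after RM61 ends.
RM62 starts after RM58 ends.
Overlapping pairs: RM58 & RM61, RM60 & RM61 — 2 in total.

2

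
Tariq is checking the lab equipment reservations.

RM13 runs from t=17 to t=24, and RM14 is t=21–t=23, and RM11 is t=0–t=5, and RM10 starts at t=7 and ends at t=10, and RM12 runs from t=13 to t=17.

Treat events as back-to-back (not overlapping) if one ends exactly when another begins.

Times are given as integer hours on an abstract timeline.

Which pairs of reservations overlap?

Two intervals overlap when each starts before the other ends.
Sorted by start: RM11, RM10, RM12, RM13, RM14.
RM10 starts after RM11 ends — done with RM11.
RM12 starts after RM10 ends — done with RM10.
RM13 starts exactly when RM12 ends (back-to-back, no overlap) — done with RM12.
RM14 starts before RM13 ends → RM13 and RM14 overlap.

RM13 & RM14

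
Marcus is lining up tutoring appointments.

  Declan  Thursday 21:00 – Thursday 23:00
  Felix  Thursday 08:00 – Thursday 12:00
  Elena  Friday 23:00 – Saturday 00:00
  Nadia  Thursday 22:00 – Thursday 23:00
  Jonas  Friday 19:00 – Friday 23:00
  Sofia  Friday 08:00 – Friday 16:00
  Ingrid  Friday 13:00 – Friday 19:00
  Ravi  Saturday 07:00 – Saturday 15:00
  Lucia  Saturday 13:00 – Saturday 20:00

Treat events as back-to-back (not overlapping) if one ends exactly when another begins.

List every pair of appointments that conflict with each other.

Declan & Nadia, Ingrid & Sofia, Lucia & Ravi

Sorted by start: Felix, Declan, Nadia, Sofia, Ingrid, Jonas, Elena, Ravi, Lucia.
Declan starts after Felix ends — done with Felix.
Nadia starts before Declan ends → Declan and Nadia overlap.
Sofia starts after Declan ends — done with Declan.
Sofia starts after Nadia ends — done with Nadia.
Ingrid starts before Sofia ends → Sofia and Ingrid overlap.
Jonas starts after Sofia ends — done with Sofia.
Jonas starts exactly when Ingrid ends (back-to-back, no overlap) — done with Ingrid.
Elena starts exactly when Jonas ends (back-to-back, no overlap) — done with Jonas.
Ravi starts after Elena ends — done with Elena.
Lucia starts before Ravi ends → Ravi and Lucia overlap.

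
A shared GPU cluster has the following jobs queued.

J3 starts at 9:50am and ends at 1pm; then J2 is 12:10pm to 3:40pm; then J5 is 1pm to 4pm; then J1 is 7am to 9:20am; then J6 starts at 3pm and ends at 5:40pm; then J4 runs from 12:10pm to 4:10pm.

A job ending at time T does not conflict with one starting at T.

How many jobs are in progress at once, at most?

4

Sweep the timeline, counting +1 at each start and −1 at each end (ends before starts at a tie):
7am start J1 → 1
9:20am end J1 → 0
9:50am start J3 → 1
12:10pm start J2 → 2
12:10pm start J4 → 3
1pm end J3 → 2
1pm start J5 → 3
3pm start J6 → 4
3:40pm end J2 → 3
4pm end J5 → 2
4:10pm end J4 → 1
5:40pm end J6 → 0
Peak is 4, at 3pm (J2, J4, J5, J6).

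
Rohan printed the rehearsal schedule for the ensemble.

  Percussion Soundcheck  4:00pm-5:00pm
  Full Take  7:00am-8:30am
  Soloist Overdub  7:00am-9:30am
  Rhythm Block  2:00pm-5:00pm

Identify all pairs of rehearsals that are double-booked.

Sorted by start: Soloist Overdub, Full Take, Rhythm Block, Percussion Soundcheck.
Full Take starts before Soloist Overdub ends → Soloist Overdub and Full Take overlap.
Rhythm Block starts after Soloist Overdub ends; Soloist Overdub is clear from here.
Rhythm Block starts after Full Take ends; Full Take is clear from here.
Percussion Soundcheck starts before Rhythm Block ends → Rhythm Block and Percussion Soundcheck overlap.

Full Take & Soloist Overdub, Percussion Soundcheck & Rhythm Block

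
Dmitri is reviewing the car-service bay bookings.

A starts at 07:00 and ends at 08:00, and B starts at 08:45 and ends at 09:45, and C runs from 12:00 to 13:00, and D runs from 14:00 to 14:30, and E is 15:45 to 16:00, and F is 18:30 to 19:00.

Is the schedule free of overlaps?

Yes

Sorted by start: A, B, C, D, E, F.
B starts after A ends — done with A.
C starts after B ends — done with B.
D starts after C ends — done with C.
E starts after D ends — done with D.
F starts after E ends.
Every pair is clear; the schedule has no overlaps.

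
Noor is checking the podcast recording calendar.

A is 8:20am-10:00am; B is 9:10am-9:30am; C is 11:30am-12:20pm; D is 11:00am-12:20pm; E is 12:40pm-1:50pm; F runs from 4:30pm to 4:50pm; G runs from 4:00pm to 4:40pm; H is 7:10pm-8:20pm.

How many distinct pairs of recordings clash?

Two intervals overlap when each starts before the other ends.
Sorted by start: A, B, D, C, E, G, F, H.
B starts before A ends → A and B overlap.
D starts after A ends, so A has no further overlaps.
D starts after B ends, so B has no further overlaps.
C starts before D ends → D and C overlap.
E starts after D ends, so D has no further overlaps.
E starts after C ends, so C has no further overlaps.
G starts after E ends, so E has no further overlaps.
F starts before G ends → G and F overlap.
H starts after G ends.
H starts after F ends.
Overlapping pairs: A & B, C & D, F & G — 3 in total.

3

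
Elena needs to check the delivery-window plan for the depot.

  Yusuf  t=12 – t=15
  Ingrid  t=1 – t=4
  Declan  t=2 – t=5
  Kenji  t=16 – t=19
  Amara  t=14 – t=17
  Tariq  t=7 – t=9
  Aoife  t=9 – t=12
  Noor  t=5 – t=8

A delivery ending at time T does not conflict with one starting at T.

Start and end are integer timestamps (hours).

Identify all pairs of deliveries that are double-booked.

Two intervals overlap when each starts before the other ends.
Sorted by start: Ingrid, Declan, Noor, Tariq, Aoife, Yusuf, Amara, Kenji.
Declan starts before Ingrid ends → Ingrid and Declan overlap.
Noor starts after Ingrid ends; Ingrid is clear from here.
Noor starts exactly when Declan ends (back-to-back, no overlap); Declan is clear from here.
Tariq starts before Noor ends → Noor and Tariq overlap.
Aoife starts after Noor ends; Noor is clear from here.
Aoife starts exactly when Tariq ends (back-to-back, no overlap); Tariq is clear from here.
Yusuf starts exactly when Aoife ends (back-to-back, no overlap); Aoife is clear from here.
Amara starts before Yusuf ends → Yusuf and Amara overlap.
Kenji starts after Yusuf ends.
Kenji starts before Amara ends → Amara and Kenji overlap.

Amara & Kenji, Amara & Yusuf, Declan & Ingrid, Noor & Tariq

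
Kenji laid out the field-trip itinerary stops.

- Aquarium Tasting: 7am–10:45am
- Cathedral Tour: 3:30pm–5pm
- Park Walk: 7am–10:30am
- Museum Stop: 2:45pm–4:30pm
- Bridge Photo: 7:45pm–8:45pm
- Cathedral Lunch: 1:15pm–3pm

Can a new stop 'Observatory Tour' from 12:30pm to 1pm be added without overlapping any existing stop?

Yes — the slot is free

Park Walk: ends 10:30am at or before Observatory Tour starts 12:30pm → clear.
Aquarium Tasting: ends 10:45am at or before Observatory Tour starts 12:30pm → clear.
Cathedral Lunch: starts 1:15pm at or after Observatory Tour ends 1pm → clear.
Museum Stop: starts 2:45pm at or after Observatory Tour ends 1pm → clear.
Cathedral Tour: starts 3:30pm at or after Observatory Tour ends 1pm → clear.
Bridge Photo: starts 7:45pm at or after Observatory Tour ends 1pm → clear.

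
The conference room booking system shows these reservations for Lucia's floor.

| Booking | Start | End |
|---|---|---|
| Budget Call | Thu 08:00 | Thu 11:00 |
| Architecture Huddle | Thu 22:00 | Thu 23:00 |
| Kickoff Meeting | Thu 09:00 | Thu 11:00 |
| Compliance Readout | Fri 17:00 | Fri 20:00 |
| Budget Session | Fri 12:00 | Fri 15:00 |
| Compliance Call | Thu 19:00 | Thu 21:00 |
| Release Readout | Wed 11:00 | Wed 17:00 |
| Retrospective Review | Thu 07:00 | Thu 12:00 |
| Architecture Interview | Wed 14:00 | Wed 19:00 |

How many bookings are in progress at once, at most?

3

Walk through starts and ends in time order (an end at T is processed before a start at T):
Wed 11:00 start Release Readout → 1
Wed 14:00 start Architecture Interview → 2
Wed 17:00 end Release Readout → 1
Wed 19:00 end Architecture Interview → 0
Thu 07:00 start Retrospective Review → 1
Thu 08:00 start Budget Call → 2
Thu 09:00 start Kickoff Meeting → 3
Thu 11:00 end Budget Call → 2
Thu 11:00 end Kickoff Meeting → 1
Thu 12:00 end Retrospective Review → 0
Thu 19:00 start Compliance Call → 1
Thu 21:00 end Compliance Call → 0
Thu 22:00 start Architecture Huddle → 1
Thu 23:00 end Architecture Huddle → 0
Fri 12:00 start Budget Session → 1
Fri 15:00 end Budget Session → 0
Fri 17:00 start Compliance Readout → 1
Fri 20:00 end Compliance Readout → 0
Peak is 3, at Thu 09:00 (Budget Call, Kickoff Meeting, Retrospective Review).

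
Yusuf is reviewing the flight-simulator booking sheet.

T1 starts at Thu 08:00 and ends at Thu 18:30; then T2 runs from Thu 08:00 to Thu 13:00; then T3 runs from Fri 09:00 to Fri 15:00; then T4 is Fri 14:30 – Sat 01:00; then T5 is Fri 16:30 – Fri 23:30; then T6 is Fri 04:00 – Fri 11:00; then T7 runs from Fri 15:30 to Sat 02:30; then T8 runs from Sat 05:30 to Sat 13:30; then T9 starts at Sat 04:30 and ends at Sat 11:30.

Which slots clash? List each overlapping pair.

Check each pair: they overlap iff neither finishes before the other starts.
Sorted by start: T1, T2, T6, T3, T4, T7, T5, T9, T8.
T2 starts before T1 ends → T1 and T2 overlap.
T6 starts after T1 ends; T1 is clear from here.
T6 starts after T2 ends; T2 is clear from here.
T3 starts before T6 ends → T6 and T3 overlap.
T4 starts after T6 ends; T6 is clear from here.
T4 starts before T3 ends → T3 and T4 overlap.
T7 starts after T3 ends; T3 is clear from here.
T7 starts before T4 ends → T4 and T7 overlap.
T5 starts before T4 ends → T4 and T5 overlap.
T9 starts after T4 ends; T4 is clear from here.
T5 starts before T7 ends → T7 and T5 overlap.
T9 starts after T7 ends; T7 is clear from here.
T9 starts after T5 ends; T5 is clear from here.
T8 starts before T9 ends → T9 and T8 overlap.

T1 & T2, T3 & T4, T3 & T6, T4 & T5, T4 & T7, T5 & T7, T8 & T9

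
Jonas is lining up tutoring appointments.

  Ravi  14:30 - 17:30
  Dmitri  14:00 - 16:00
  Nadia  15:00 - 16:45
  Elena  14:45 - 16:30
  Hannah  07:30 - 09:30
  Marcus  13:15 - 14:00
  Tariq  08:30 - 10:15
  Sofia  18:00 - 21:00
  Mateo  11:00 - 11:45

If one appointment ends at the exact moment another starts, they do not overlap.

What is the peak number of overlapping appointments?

Walk through starts and ends in time order (an end at T is processed before a start at T):
07:30 start Hannah → 1
08:30 start Tariq → 2
09:30 end Hannah → 1
10:15 end Tariq → 0
11:00 start Mateo → 1
11:45 end Mateo → 0
13:15 start Marcus → 1
14:00 end Marcus → 0
14:00 start Dmitri → 1
14:30 start Ravi → 2
14:45 start Elena → 3
15:00 start Nadia → 4
16:00 end Dmitri → 3
16:30 end Elena → 2
16:45 end Nadia → 1
17:30 end Ravi → 0
18:00 start Sofia → 1
21:00 end Sofia → 0
Peak is 4, at 15:00 (Dmitri, Elena, Nadia, Ravi).

4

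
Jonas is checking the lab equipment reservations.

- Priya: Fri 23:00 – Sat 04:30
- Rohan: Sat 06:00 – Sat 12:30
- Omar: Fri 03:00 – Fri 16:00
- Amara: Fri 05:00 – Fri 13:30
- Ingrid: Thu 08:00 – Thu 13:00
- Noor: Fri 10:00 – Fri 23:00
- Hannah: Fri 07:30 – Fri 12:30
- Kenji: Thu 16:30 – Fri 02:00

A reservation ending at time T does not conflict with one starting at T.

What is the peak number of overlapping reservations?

Sweep the timeline, counting +1 at each start and −1 at each end (ends before starts at a tie):
Thu 08:00 start Ingrid → 1
Thu 13:00 end Ingrid → 0
Thu 16:30 start Kenji → 1
Fri 02:00 end Kenji → 0
Fri 03:00 start Omar → 1
Fri 05:00 start Amara → 2
Fri 07:30 start Hannah → 3
Fri 10:00 start Noor → 4
Fri 12:30 end Hannah → 3
Fri 13:30 end Amara → 2
Fri 16:00 end Omar → 1
Fri 23:00 end Noor → 0
Fri 23:00 start Priya → 1
Sat 04:30 end Priya → 0
Sat 06:00 start Rohan → 1
Sat 12:30 end Rohan → 0
Peak is 4, at Fri 10:00 (Amara, Hannah, Noor, Omar).

4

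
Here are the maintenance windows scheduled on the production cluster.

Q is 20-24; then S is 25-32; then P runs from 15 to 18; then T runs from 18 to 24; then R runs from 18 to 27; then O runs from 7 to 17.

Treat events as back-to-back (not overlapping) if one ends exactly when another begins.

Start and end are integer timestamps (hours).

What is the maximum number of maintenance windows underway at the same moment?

Walk through starts and ends in time order (an end at T is processed before a start at T):
7 start O → 1
15 start P → 2
17 end O → 1
18 end P → 0
18 start R → 1
18 start T → 2
20 start Q → 3
24 end Q → 2
24 end T → 1
25 start S → 2
27 end R → 1
32 end S → 0
Peak is 3, at 20 (Q, R, T).

3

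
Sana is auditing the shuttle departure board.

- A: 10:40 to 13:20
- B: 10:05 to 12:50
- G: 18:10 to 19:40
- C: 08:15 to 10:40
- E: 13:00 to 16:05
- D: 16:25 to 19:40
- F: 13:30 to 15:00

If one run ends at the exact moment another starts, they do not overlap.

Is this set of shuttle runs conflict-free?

Check each pair: they overlap iff neither finishes before the other starts.
Sorted by start: C, B, A, E, F, D, G.
B starts before C ends → C and B overlap.
That's a conflict, so the schedule is not conflict-free.

No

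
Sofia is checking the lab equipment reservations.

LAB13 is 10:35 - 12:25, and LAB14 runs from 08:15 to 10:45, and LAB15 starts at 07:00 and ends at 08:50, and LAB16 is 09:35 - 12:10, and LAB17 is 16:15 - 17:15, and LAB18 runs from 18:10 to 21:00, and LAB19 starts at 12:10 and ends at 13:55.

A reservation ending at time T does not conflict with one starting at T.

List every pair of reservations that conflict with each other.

Sorted by start: LAB15, LAB14, LAB16, LAB13, LAB19, LAB17, LAB18.
LAB14 starts before LAB15 ends → LAB15 and LAB14 overlap.
LAB16 starts after LAB15 ends; LAB15 is clear from here.
LAB16 starts before LAB14 ends → LAB14 and LAB16 overlap.
LAB13 starts before LAB14 ends → LAB14 and LAB13 overlap.
LAB19 starts after LAB14 ends; LAB14 is clear from here.
LAB13 starts before LAB16 ends → LAB16 and LAB13 overlap.
LAB19 starts exactly when LAB16 ends (back-to-back, no overlap); LAB16 is clear from here.
LAB19 starts before LAB13 ends → LAB13 and LAB19 overlap.
LAB17 starts after LAB13 ends; LAB13 is clear from here.
LAB17 starts after LAB19 ends; LAB19 is clear from here.
LAB18 starts after LAB17 ends.

LAB13 & LAB14, LAB13 & LAB16, LAB13 & LAB19, LAB14 & LAB15, LAB14 & LAB16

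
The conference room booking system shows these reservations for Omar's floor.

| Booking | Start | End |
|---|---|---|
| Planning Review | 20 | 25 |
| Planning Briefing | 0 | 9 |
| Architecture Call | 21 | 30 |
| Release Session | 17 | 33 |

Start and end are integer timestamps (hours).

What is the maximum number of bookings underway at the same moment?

3

Sweep the timeline, counting +1 at each start and −1 at each end (ends before starts at a tie):
0 start Planning Briefing → 1
9 end Planning Briefing → 0
17 start Release Session → 1
20 start Planning Review → 2
21 start Architecture Call → 3
25 end Planning Review → 2
30 end Architecture Call → 1
33 end Release Session → 0
Peak is 3, at 21 (Architecture Call, Planning Review, Release Session).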